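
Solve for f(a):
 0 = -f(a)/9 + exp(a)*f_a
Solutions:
 f(a) = C1*exp(-exp(-a)/9)


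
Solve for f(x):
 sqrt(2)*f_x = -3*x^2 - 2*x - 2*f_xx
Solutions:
 f(x) = C1 + C2*exp(-sqrt(2)*x/2) - sqrt(2)*x^3/2 - sqrt(2)*x^2/2 + 3*x^2 - 6*sqrt(2)*x + 2*x


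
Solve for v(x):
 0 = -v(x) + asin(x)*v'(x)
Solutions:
 v(x) = C1*exp(Integral(1/asin(x), x))


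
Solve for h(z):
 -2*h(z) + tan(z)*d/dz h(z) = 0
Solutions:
 h(z) = C1*sin(z)^2


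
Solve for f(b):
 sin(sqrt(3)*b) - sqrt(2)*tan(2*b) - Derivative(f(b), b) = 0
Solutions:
 f(b) = C1 + sqrt(2)*log(cos(2*b))/2 - sqrt(3)*cos(sqrt(3)*b)/3


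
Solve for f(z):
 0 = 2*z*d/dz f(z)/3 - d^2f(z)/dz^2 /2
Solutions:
 f(z) = C1 + C2*erfi(sqrt(6)*z/3)


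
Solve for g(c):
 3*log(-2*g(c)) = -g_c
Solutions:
 Integral(1/(log(-_y) + log(2)), (_y, g(c)))/3 = C1 - c


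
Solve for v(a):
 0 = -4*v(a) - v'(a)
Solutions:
 v(a) = C1*exp(-4*a)


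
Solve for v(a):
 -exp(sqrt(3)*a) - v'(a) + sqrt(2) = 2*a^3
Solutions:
 v(a) = C1 - a^4/2 + sqrt(2)*a - sqrt(3)*exp(sqrt(3)*a)/3


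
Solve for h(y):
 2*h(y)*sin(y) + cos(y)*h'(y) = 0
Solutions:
 h(y) = C1*cos(y)^2


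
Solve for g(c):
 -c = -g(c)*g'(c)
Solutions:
 g(c) = -sqrt(C1 + c^2)
 g(c) = sqrt(C1 + c^2)


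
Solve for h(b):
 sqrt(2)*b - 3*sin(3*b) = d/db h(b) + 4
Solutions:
 h(b) = C1 + sqrt(2)*b^2/2 - 4*b + cos(3*b)


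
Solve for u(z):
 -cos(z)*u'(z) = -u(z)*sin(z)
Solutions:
 u(z) = C1/cos(z)


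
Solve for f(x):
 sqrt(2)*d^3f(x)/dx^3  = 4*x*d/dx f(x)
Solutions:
 f(x) = C1 + Integral(C2*airyai(sqrt(2)*x) + C3*airybi(sqrt(2)*x), x)


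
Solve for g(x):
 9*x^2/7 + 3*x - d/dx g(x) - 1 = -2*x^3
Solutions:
 g(x) = C1 + x^4/2 + 3*x^3/7 + 3*x^2/2 - x


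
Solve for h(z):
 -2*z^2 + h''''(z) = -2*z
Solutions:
 h(z) = C1 + C2*z + C3*z^2 + C4*z^3 + z^6/180 - z^5/60


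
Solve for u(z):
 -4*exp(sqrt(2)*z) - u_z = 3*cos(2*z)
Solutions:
 u(z) = C1 - 2*sqrt(2)*exp(sqrt(2)*z) - 3*sin(2*z)/2


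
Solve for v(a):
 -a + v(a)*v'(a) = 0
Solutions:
 v(a) = -sqrt(C1 + a^2)
 v(a) = sqrt(C1 + a^2)


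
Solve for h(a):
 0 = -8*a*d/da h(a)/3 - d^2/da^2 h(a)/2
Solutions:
 h(a) = C1 + C2*erf(2*sqrt(6)*a/3)


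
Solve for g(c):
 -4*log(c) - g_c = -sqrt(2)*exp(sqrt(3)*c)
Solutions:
 g(c) = C1 - 4*c*log(c) + 4*c + sqrt(6)*exp(sqrt(3)*c)/3


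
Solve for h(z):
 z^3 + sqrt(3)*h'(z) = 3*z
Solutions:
 h(z) = C1 - sqrt(3)*z^4/12 + sqrt(3)*z^2/2


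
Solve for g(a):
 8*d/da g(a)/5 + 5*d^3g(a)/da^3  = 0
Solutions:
 g(a) = C1 + C2*sin(2*sqrt(2)*a/5) + C3*cos(2*sqrt(2)*a/5)


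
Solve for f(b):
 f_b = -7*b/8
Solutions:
 f(b) = C1 - 7*b^2/16


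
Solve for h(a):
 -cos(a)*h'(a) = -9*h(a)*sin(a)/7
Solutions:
 h(a) = C1/cos(a)^(9/7)


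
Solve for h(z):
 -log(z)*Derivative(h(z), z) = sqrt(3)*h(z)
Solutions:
 h(z) = C1*exp(-sqrt(3)*li(z))


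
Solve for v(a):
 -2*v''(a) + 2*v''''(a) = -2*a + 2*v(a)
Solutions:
 v(a) = C1*exp(-sqrt(2)*a*sqrt(1 + sqrt(5))/2) + C2*exp(sqrt(2)*a*sqrt(1 + sqrt(5))/2) + C3*sin(sqrt(2)*a*sqrt(-1 + sqrt(5))/2) + C4*cos(sqrt(2)*a*sqrt(-1 + sqrt(5))/2) + a


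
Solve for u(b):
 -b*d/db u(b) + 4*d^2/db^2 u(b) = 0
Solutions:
 u(b) = C1 + C2*erfi(sqrt(2)*b/4)


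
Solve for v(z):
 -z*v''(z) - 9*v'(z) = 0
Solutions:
 v(z) = C1 + C2/z^8


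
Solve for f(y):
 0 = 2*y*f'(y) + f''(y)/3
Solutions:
 f(y) = C1 + C2*erf(sqrt(3)*y)


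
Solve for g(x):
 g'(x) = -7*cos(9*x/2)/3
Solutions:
 g(x) = C1 - 14*sin(9*x/2)/27


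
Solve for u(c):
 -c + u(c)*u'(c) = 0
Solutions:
 u(c) = -sqrt(C1 + c^2)
 u(c) = sqrt(C1 + c^2)


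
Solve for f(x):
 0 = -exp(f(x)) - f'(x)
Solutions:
 f(x) = log(1/(C1 + x))


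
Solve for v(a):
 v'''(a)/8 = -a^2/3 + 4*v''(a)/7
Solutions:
 v(a) = C1 + C2*a + C3*exp(32*a/7) + 7*a^4/144 + 49*a^3/1152 + 343*a^2/12288


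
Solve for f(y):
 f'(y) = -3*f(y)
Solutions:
 f(y) = C1*exp(-3*y)


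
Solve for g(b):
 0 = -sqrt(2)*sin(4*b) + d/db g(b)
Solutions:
 g(b) = C1 - sqrt(2)*cos(4*b)/4


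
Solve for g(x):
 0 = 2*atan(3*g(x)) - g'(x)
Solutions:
 Integral(1/atan(3*_y), (_y, g(x))) = C1 + 2*x


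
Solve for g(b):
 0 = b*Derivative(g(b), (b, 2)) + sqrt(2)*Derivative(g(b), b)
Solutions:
 g(b) = C1 + C2*b^(1 - sqrt(2))


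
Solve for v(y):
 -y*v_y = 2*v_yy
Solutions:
 v(y) = C1 + C2*erf(y/2)


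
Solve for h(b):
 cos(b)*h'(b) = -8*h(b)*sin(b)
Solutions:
 h(b) = C1*cos(b)^8


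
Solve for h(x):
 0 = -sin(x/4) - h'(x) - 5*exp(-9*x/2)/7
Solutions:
 h(x) = C1 + 4*cos(x/4) + 10*exp(-9*x/2)/63


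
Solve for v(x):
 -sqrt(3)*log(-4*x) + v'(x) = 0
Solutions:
 v(x) = C1 + sqrt(3)*x*log(-x) + sqrt(3)*x*(-1 + 2*log(2))


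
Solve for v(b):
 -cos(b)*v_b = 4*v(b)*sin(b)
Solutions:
 v(b) = C1*cos(b)^4


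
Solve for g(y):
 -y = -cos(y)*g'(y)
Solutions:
 g(y) = C1 + Integral(y/cos(y), y)


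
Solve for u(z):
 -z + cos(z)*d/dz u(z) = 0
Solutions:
 u(z) = C1 + Integral(z/cos(z), z)


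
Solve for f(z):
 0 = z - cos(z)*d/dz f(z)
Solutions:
 f(z) = C1 + Integral(z/cos(z), z)


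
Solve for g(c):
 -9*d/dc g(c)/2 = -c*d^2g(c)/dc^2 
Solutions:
 g(c) = C1 + C2*c^(11/2)


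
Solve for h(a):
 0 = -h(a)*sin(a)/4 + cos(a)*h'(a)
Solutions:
 h(a) = C1/cos(a)^(1/4)


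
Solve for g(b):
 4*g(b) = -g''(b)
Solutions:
 g(b) = C1*sin(2*b) + C2*cos(2*b)


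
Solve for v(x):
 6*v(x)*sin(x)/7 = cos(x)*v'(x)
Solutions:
 v(x) = C1/cos(x)^(6/7)


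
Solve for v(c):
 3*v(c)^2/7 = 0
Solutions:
 v(c) = 0


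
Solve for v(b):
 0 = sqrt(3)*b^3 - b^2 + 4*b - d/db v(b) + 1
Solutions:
 v(b) = C1 + sqrt(3)*b^4/4 - b^3/3 + 2*b^2 + b


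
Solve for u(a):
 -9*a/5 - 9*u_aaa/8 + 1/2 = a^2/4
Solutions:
 u(a) = C1 + C2*a + C3*a^2 - a^5/270 - a^4/15 + 2*a^3/27


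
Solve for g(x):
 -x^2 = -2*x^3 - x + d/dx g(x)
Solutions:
 g(x) = C1 + x^4/2 - x^3/3 + x^2/2


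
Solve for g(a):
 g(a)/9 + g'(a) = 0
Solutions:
 g(a) = C1*exp(-a/9)


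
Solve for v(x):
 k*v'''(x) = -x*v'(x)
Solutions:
 v(x) = C1 + Integral(C2*airyai(x*(-1/k)^(1/3)) + C3*airybi(x*(-1/k)^(1/3)), x)


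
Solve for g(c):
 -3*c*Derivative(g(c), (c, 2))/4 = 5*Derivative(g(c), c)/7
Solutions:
 g(c) = C1 + C2*c^(1/21)


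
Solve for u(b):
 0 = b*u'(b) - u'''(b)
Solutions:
 u(b) = C1 + Integral(C2*airyai(b) + C3*airybi(b), b)


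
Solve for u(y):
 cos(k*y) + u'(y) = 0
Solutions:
 u(y) = C1 - sin(k*y)/k


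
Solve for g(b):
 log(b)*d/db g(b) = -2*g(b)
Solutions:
 g(b) = C1*exp(-2*li(b))


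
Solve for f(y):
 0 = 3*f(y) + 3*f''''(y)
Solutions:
 f(y) = (C1*sin(sqrt(2)*y/2) + C2*cos(sqrt(2)*y/2))*exp(-sqrt(2)*y/2) + (C3*sin(sqrt(2)*y/2) + C4*cos(sqrt(2)*y/2))*exp(sqrt(2)*y/2)


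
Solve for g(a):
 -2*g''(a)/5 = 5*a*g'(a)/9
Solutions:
 g(a) = C1 + C2*erf(5*a/6)


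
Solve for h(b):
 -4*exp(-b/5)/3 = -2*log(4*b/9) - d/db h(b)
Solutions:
 h(b) = C1 - 2*b*log(b) + 2*b*(-2*log(2) + 1 + 2*log(3)) - 20*exp(-b/5)/3


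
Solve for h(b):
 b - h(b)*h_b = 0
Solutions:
 h(b) = -sqrt(C1 + b^2)
 h(b) = sqrt(C1 + b^2)


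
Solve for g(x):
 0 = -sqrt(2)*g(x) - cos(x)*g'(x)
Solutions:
 g(x) = C1*(sin(x) - 1)^(sqrt(2)/2)/(sin(x) + 1)^(sqrt(2)/2)


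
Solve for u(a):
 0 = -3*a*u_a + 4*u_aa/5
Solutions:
 u(a) = C1 + C2*erfi(sqrt(30)*a/4)


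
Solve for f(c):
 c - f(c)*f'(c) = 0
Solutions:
 f(c) = -sqrt(C1 + c^2)
 f(c) = sqrt(C1 + c^2)


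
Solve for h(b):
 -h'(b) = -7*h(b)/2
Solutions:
 h(b) = C1*exp(7*b/2)


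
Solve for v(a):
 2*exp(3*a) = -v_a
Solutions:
 v(a) = C1 - 2*exp(3*a)/3


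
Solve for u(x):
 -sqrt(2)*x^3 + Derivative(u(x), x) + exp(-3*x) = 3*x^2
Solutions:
 u(x) = C1 + sqrt(2)*x^4/4 + x^3 + exp(-3*x)/3


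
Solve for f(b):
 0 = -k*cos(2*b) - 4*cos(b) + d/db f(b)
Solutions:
 f(b) = C1 + k*sin(2*b)/2 + 4*sin(b)


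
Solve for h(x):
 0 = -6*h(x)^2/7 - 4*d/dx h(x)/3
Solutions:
 h(x) = 14/(C1 + 9*x)


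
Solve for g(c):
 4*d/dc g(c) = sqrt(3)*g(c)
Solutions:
 g(c) = C1*exp(sqrt(3)*c/4)


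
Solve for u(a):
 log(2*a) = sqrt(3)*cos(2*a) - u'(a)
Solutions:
 u(a) = C1 - a*log(a) - a*log(2) + a + sqrt(3)*sin(2*a)/2


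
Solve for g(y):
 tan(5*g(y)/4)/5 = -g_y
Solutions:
 g(y) = -4*asin(C1*exp(-y/4))/5 + 4*pi/5
 g(y) = 4*asin(C1*exp(-y/4))/5


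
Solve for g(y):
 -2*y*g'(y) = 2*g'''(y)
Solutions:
 g(y) = C1 + Integral(C2*airyai(-y) + C3*airybi(-y), y)


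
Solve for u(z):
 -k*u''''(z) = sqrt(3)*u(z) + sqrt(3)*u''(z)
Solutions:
 u(z) = C1*exp(-sqrt(2)*z*sqrt((-sqrt(-4*sqrt(3)*k + 3) - sqrt(3))/k)/2) + C2*exp(sqrt(2)*z*sqrt((-sqrt(-4*sqrt(3)*k + 3) - sqrt(3))/k)/2) + C3*exp(-sqrt(2)*z*sqrt((sqrt(-4*sqrt(3)*k + 3) - sqrt(3))/k)/2) + C4*exp(sqrt(2)*z*sqrt((sqrt(-4*sqrt(3)*k + 3) - sqrt(3))/k)/2)


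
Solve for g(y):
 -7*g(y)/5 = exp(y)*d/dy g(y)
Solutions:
 g(y) = C1*exp(7*exp(-y)/5)


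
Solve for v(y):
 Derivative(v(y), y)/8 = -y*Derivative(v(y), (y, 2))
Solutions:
 v(y) = C1 + C2*y^(7/8)


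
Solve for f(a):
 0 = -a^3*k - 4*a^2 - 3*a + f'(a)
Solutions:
 f(a) = C1 + a^4*k/4 + 4*a^3/3 + 3*a^2/2


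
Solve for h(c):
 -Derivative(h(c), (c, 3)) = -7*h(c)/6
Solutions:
 h(c) = C3*exp(6^(2/3)*7^(1/3)*c/6) + (C1*sin(2^(2/3)*3^(1/6)*7^(1/3)*c/4) + C2*cos(2^(2/3)*3^(1/6)*7^(1/3)*c/4))*exp(-6^(2/3)*7^(1/3)*c/12)


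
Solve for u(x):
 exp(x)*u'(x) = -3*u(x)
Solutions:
 u(x) = C1*exp(3*exp(-x))


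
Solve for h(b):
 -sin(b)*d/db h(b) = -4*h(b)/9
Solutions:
 h(b) = C1*(cos(b) - 1)^(2/9)/(cos(b) + 1)^(2/9)


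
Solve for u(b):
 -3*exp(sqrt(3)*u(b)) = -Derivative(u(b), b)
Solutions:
 u(b) = sqrt(3)*(2*log(-1/(C1 + 3*b)) - log(3))/6


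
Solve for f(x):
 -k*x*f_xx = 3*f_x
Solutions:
 f(x) = C1 + x^(((re(k) - 3)*re(k) + im(k)^2)/(re(k)^2 + im(k)^2))*(C2*sin(3*log(x)*Abs(im(k))/(re(k)^2 + im(k)^2)) + C3*cos(3*log(x)*im(k)/(re(k)^2 + im(k)^2)))


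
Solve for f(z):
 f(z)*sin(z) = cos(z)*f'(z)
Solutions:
 f(z) = C1/cos(z)


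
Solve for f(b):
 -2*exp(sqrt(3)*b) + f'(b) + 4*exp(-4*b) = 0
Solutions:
 f(b) = C1 + 2*sqrt(3)*exp(sqrt(3)*b)/3 + exp(-4*b)


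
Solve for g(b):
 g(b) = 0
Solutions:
 g(b) = 0


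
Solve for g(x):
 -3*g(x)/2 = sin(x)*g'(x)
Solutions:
 g(x) = C1*(cos(x) + 1)^(3/4)/(cos(x) - 1)^(3/4)


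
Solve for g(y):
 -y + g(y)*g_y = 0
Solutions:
 g(y) = -sqrt(C1 + y^2)
 g(y) = sqrt(C1 + y^2)


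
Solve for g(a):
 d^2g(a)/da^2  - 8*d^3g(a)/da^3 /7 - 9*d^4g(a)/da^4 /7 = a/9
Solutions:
 g(a) = C1 + C2*a + C3*exp(a*(-4 + sqrt(79))/9) + C4*exp(-a*(4 + sqrt(79))/9) + a^3/54 + 4*a^2/63


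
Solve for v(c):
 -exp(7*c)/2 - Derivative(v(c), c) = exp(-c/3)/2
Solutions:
 v(c) = C1 - exp(7*c)/14 + 3*exp(-c/3)/2


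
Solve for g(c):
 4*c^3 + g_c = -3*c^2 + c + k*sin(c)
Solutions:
 g(c) = C1 - c^4 - c^3 + c^2/2 - k*cos(c)


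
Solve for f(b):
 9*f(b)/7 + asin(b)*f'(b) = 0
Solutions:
 f(b) = C1*exp(-9*Integral(1/asin(b), b)/7)


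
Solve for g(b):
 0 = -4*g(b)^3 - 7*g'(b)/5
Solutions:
 g(b) = -sqrt(14)*sqrt(-1/(C1 - 20*b))/2
 g(b) = sqrt(14)*sqrt(-1/(C1 - 20*b))/2


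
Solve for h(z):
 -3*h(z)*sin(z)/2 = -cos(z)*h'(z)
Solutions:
 h(z) = C1/cos(z)^(3/2)


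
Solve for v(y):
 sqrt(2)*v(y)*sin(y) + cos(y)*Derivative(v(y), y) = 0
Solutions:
 v(y) = C1*cos(y)^(sqrt(2))


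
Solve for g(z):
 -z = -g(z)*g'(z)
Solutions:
 g(z) = -sqrt(C1 + z^2)
 g(z) = sqrt(C1 + z^2)


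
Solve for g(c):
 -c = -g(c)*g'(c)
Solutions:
 g(c) = -sqrt(C1 + c^2)
 g(c) = sqrt(C1 + c^2)


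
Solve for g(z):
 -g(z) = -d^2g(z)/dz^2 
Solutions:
 g(z) = C1*exp(-z) + C2*exp(z)


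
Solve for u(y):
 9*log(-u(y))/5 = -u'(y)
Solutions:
 -li(-u(y)) = C1 - 9*y/5


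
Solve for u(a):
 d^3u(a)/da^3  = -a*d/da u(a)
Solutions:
 u(a) = C1 + Integral(C2*airyai(-a) + C3*airybi(-a), a)


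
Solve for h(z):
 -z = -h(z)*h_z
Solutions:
 h(z) = -sqrt(C1 + z^2)
 h(z) = sqrt(C1 + z^2)


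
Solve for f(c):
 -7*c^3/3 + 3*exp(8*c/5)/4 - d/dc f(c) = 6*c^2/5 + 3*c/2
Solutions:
 f(c) = C1 - 7*c^4/12 - 2*c^3/5 - 3*c^2/4 + 15*exp(8*c/5)/32


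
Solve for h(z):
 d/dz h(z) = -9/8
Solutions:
 h(z) = C1 - 9*z/8


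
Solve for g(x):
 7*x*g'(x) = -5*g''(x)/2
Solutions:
 g(x) = C1 + C2*erf(sqrt(35)*x/5)


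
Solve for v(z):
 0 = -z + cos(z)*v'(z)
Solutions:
 v(z) = C1 + Integral(z/cos(z), z)


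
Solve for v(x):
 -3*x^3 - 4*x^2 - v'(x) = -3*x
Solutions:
 v(x) = C1 - 3*x^4/4 - 4*x^3/3 + 3*x^2/2


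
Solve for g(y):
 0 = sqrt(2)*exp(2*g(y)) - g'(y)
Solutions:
 g(y) = log(-sqrt(-1/(C1 + sqrt(2)*y))) - log(2)/2
 g(y) = log(-1/(C1 + sqrt(2)*y))/2 - log(2)/2


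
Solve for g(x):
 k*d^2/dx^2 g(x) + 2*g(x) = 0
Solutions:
 g(x) = C1*exp(-sqrt(2)*x*sqrt(-1/k)) + C2*exp(sqrt(2)*x*sqrt(-1/k))


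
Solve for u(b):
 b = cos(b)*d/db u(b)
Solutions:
 u(b) = C1 + Integral(b/cos(b), b)


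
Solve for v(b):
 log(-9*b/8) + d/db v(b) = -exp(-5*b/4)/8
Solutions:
 v(b) = C1 - b*log(-b) + b*(-2*log(3) + 1 + 3*log(2)) + exp(-5*b/4)/10


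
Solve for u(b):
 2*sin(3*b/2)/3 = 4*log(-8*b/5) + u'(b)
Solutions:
 u(b) = C1 - 4*b*log(-b) - 12*b*log(2) + 4*b + 4*b*log(5) - 4*cos(3*b/2)/9


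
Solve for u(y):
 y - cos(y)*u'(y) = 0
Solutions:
 u(y) = C1 + Integral(y/cos(y), y)


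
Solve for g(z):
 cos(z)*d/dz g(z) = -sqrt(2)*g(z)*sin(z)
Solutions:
 g(z) = C1*cos(z)^(sqrt(2))


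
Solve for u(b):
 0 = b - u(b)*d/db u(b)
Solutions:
 u(b) = -sqrt(C1 + b^2)
 u(b) = sqrt(C1 + b^2)


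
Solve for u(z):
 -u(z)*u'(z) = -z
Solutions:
 u(z) = -sqrt(C1 + z^2)
 u(z) = sqrt(C1 + z^2)


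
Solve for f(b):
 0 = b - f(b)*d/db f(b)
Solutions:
 f(b) = -sqrt(C1 + b^2)
 f(b) = sqrt(C1 + b^2)


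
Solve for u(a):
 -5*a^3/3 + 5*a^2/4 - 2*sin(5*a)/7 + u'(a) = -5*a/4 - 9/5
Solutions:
 u(a) = C1 + 5*a^4/12 - 5*a^3/12 - 5*a^2/8 - 9*a/5 - 2*cos(5*a)/35


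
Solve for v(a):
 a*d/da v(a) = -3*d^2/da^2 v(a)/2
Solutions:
 v(a) = C1 + C2*erf(sqrt(3)*a/3)


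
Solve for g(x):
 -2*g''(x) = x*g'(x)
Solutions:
 g(x) = C1 + C2*erf(x/2)


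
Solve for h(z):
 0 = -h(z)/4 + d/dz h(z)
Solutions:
 h(z) = C1*exp(z/4)


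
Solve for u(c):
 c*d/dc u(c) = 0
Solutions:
 u(c) = C1


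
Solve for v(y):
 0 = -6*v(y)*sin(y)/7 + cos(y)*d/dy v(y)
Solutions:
 v(y) = C1/cos(y)^(6/7)


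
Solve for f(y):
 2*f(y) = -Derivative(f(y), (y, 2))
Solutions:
 f(y) = C1*sin(sqrt(2)*y) + C2*cos(sqrt(2)*y)


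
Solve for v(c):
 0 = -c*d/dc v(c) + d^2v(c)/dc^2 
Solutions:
 v(c) = C1 + C2*erfi(sqrt(2)*c/2)


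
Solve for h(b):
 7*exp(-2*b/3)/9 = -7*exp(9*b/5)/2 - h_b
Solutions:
 h(b) = C1 - 35*exp(9*b/5)/18 + 7*exp(-2*b/3)/6


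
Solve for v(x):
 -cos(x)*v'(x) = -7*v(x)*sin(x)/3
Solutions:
 v(x) = C1/cos(x)^(7/3)


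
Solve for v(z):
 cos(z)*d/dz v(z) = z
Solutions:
 v(z) = C1 + Integral(z/cos(z), z)


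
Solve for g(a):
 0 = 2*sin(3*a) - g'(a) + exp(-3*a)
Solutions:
 g(a) = C1 - 2*cos(3*a)/3 - exp(-3*a)/3


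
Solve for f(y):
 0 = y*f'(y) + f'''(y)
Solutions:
 f(y) = C1 + Integral(C2*airyai(-y) + C3*airybi(-y), y)


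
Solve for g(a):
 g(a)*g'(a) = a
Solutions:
 g(a) = -sqrt(C1 + a^2)
 g(a) = sqrt(C1 + a^2)


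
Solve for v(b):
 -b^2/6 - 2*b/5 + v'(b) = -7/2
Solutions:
 v(b) = C1 + b^3/18 + b^2/5 - 7*b/2


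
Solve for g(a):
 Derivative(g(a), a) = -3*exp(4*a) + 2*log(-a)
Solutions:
 g(a) = C1 + 2*a*log(-a) - 2*a - 3*exp(4*a)/4


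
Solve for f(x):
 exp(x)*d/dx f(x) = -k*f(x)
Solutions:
 f(x) = C1*exp(k*exp(-x))


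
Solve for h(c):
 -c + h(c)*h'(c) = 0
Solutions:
 h(c) = -sqrt(C1 + c^2)
 h(c) = sqrt(C1 + c^2)


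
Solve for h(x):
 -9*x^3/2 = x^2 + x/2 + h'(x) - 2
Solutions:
 h(x) = C1 - 9*x^4/8 - x^3/3 - x^2/4 + 2*x


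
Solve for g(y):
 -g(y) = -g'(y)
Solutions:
 g(y) = C1*exp(y)


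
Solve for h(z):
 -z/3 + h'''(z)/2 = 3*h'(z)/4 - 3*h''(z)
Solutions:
 h(z) = C1 + C2*exp(z*(-3 + sqrt(42)/2)) + C3*exp(-z*(3 + sqrt(42)/2)) - 2*z^2/9 - 16*z/9


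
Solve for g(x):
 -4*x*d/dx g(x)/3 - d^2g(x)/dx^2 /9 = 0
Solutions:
 g(x) = C1 + C2*erf(sqrt(6)*x)


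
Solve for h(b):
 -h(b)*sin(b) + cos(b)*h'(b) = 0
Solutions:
 h(b) = C1/cos(b)


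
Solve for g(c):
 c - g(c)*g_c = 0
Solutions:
 g(c) = -sqrt(C1 + c^2)
 g(c) = sqrt(C1 + c^2)


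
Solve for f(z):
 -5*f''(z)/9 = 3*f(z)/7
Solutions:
 f(z) = C1*sin(3*sqrt(105)*z/35) + C2*cos(3*sqrt(105)*z/35)


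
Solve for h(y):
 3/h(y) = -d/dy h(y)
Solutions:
 h(y) = -sqrt(C1 - 6*y)
 h(y) = sqrt(C1 - 6*y)


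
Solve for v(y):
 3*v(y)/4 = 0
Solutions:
 v(y) = 0


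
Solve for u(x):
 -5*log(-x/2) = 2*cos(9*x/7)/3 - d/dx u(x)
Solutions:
 u(x) = C1 + 5*x*log(-x) - 5*x - 5*x*log(2) + 14*sin(9*x/7)/27


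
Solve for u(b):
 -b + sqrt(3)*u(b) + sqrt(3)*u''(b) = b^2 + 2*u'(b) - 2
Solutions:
 u(b) = sqrt(3)*b^2/3 + sqrt(3)*b/3 + 4*b/3 + (C1*sin(sqrt(6)*b/3) + C2*cos(sqrt(6)*b/3))*exp(sqrt(3)*b/3) - 4*sqrt(3)/9 + 2/3


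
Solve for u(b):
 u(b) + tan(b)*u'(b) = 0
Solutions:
 u(b) = C1/sin(b)


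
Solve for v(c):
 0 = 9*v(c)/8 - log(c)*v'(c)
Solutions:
 v(c) = C1*exp(9*li(c)/8)


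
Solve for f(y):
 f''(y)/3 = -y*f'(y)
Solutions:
 f(y) = C1 + C2*erf(sqrt(6)*y/2)


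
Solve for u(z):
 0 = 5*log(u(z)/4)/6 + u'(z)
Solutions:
 -6*Integral(1/(-log(_y) + 2*log(2)), (_y, u(z)))/5 = C1 - z


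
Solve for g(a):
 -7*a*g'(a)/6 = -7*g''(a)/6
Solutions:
 g(a) = C1 + C2*erfi(sqrt(2)*a/2)


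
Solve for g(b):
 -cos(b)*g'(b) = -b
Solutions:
 g(b) = C1 + Integral(b/cos(b), b)


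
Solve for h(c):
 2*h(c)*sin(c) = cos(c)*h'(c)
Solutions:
 h(c) = C1/cos(c)^2


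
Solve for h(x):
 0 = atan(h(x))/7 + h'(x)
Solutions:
 Integral(1/atan(_y), (_y, h(x))) = C1 - x/7


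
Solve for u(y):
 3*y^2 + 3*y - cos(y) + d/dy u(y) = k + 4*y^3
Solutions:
 u(y) = C1 + k*y + y^4 - y^3 - 3*y^2/2 + sin(y)


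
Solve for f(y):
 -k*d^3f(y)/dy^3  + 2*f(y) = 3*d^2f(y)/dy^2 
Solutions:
 f(y) = C1*exp(-y*((sqrt(((-1 + k^(-2))^2 - 1/k^4)/k^2) - 1/k + k^(-3))^(1/3) + 1/k + 1/(k^2*(sqrt(((-1 + k^(-2))^2 - 1/k^4)/k^2) - 1/k + k^(-3))^(1/3)))) + C2*exp(y*((sqrt(((-1 + k^(-2))^2 - 1/k^4)/k^2) - 1/k + k^(-3))^(1/3)/2 - sqrt(3)*I*(sqrt(((-1 + k^(-2))^2 - 1/k^4)/k^2) - 1/k + k^(-3))^(1/3)/2 - 1/k - 2/(k^2*(-1 + sqrt(3)*I)*(sqrt(((-1 + k^(-2))^2 - 1/k^4)/k^2) - 1/k + k^(-3))^(1/3)))) + C3*exp(y*((sqrt(((-1 + k^(-2))^2 - 1/k^4)/k^2) - 1/k + k^(-3))^(1/3)/2 + sqrt(3)*I*(sqrt(((-1 + k^(-2))^2 - 1/k^4)/k^2) - 1/k + k^(-3))^(1/3)/2 - 1/k + 2/(k^2*(1 + sqrt(3)*I)*(sqrt(((-1 + k^(-2))^2 - 1/k^4)/k^2) - 1/k + k^(-3))^(1/3))))


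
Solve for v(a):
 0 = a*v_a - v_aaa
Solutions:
 v(a) = C1 + Integral(C2*airyai(a) + C3*airybi(a), a)


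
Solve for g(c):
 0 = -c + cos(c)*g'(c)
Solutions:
 g(c) = C1 + Integral(c/cos(c), c)


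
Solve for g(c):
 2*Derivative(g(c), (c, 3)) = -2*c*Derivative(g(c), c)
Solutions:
 g(c) = C1 + Integral(C2*airyai(-c) + C3*airybi(-c), c)


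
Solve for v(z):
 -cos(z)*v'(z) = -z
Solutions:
 v(z) = C1 + Integral(z/cos(z), z)


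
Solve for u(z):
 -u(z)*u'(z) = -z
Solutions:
 u(z) = -sqrt(C1 + z^2)
 u(z) = sqrt(C1 + z^2)


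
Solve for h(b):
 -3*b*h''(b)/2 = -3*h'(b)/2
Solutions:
 h(b) = C1 + C2*b^2


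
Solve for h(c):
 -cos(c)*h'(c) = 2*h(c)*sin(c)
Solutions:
 h(c) = C1*cos(c)^2


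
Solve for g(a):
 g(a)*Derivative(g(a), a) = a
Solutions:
 g(a) = -sqrt(C1 + a^2)
 g(a) = sqrt(C1 + a^2)


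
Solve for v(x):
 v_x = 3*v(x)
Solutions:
 v(x) = C1*exp(3*x)


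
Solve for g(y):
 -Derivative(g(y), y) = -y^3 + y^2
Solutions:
 g(y) = C1 + y^4/4 - y^3/3


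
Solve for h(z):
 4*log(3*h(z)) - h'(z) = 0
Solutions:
 -Integral(1/(log(_y) + log(3)), (_y, h(z)))/4 = C1 - z


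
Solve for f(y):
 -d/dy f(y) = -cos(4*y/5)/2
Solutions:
 f(y) = C1 + 5*sin(4*y/5)/8


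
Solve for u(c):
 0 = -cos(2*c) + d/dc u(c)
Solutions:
 u(c) = C1 + sin(2*c)/2


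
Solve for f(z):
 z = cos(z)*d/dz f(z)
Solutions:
 f(z) = C1 + Integral(z/cos(z), z)


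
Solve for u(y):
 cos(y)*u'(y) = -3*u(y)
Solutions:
 u(y) = C1*(sin(y) - 1)^(3/2)/(sin(y) + 1)^(3/2)


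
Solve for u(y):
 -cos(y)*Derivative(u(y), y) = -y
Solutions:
 u(y) = C1 + Integral(y/cos(y), y)


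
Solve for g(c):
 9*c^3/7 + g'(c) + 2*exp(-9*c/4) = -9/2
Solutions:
 g(c) = C1 - 9*c^4/28 - 9*c/2 + 8*exp(-9*c/4)/9


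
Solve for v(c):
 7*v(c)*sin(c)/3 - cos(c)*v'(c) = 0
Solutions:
 v(c) = C1/cos(c)^(7/3)


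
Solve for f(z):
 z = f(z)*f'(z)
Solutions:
 f(z) = -sqrt(C1 + z^2)
 f(z) = sqrt(C1 + z^2)


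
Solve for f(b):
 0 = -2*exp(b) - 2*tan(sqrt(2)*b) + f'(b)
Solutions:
 f(b) = C1 + 2*exp(b) - sqrt(2)*log(cos(sqrt(2)*b))


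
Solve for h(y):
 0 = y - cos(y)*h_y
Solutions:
 h(y) = C1 + Integral(y/cos(y), y)


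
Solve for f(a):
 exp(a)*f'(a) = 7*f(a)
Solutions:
 f(a) = C1*exp(-7*exp(-a))


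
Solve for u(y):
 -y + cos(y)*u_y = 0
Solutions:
 u(y) = C1 + Integral(y/cos(y), y)


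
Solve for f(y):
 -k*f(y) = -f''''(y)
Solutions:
 f(y) = C1*exp(-k^(1/4)*y) + C2*exp(k^(1/4)*y) + C3*exp(-I*k^(1/4)*y) + C4*exp(I*k^(1/4)*y)


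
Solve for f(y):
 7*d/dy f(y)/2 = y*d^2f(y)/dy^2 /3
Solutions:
 f(y) = C1 + C2*y^(23/2)


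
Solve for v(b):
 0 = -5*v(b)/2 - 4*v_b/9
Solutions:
 v(b) = C1*exp(-45*b/8)


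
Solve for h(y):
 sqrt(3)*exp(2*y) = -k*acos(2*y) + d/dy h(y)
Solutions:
 h(y) = C1 + k*(y*acos(2*y) - sqrt(1 - 4*y^2)/2) + sqrt(3)*exp(2*y)/2


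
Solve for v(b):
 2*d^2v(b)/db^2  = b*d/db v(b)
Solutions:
 v(b) = C1 + C2*erfi(b/2)


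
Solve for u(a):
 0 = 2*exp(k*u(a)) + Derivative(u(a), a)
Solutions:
 u(a) = Piecewise((log(1/(C1*k + 2*a*k))/k, Ne(k, 0)), (nan, True))
 u(a) = Piecewise((C1 - 2*a, Eq(k, 0)), (nan, True))


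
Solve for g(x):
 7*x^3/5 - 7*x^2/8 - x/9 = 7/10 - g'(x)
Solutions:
 g(x) = C1 - 7*x^4/20 + 7*x^3/24 + x^2/18 + 7*x/10


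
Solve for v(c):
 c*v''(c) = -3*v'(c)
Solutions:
 v(c) = C1 + C2/c^2


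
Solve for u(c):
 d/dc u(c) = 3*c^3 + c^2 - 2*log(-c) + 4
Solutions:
 u(c) = C1 + 3*c^4/4 + c^3/3 - 2*c*log(-c) + 6*c


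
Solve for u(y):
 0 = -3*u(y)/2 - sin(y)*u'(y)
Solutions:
 u(y) = C1*(cos(y) + 1)^(3/4)/(cos(y) - 1)^(3/4)


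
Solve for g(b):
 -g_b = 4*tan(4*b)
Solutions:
 g(b) = C1 + log(cos(4*b))


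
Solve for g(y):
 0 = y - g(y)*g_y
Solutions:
 g(y) = -sqrt(C1 + y^2)
 g(y) = sqrt(C1 + y^2)


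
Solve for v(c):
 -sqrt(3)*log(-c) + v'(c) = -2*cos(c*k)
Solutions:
 v(c) = C1 + sqrt(3)*c*(log(-c) - 1) - 2*Piecewise((sin(c*k)/k, Ne(k, 0)), (c, True))


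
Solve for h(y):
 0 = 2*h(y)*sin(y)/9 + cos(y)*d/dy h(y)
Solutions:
 h(y) = C1*cos(y)^(2/9)


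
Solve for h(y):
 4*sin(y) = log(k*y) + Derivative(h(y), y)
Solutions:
 h(y) = C1 - y*log(k*y) + y - 4*cos(y)


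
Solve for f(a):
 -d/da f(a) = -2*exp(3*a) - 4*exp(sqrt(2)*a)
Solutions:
 f(a) = C1 + 2*exp(3*a)/3 + 2*sqrt(2)*exp(sqrt(2)*a)


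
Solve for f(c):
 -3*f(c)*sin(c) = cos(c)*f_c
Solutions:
 f(c) = C1*cos(c)^3


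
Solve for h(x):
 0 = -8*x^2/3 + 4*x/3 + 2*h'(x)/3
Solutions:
 h(x) = C1 + 4*x^3/3 - x^2


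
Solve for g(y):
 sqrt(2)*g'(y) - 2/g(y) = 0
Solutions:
 g(y) = -sqrt(C1 + 2*sqrt(2)*y)
 g(y) = sqrt(C1 + 2*sqrt(2)*y)


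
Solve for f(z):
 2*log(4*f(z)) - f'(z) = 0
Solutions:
 -Integral(1/(log(_y) + 2*log(2)), (_y, f(z)))/2 = C1 - z


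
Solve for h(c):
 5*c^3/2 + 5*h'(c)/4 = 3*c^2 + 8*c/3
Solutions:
 h(c) = C1 - c^4/2 + 4*c^3/5 + 16*c^2/15


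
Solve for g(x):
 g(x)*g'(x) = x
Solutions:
 g(x) = -sqrt(C1 + x^2)
 g(x) = sqrt(C1 + x^2)


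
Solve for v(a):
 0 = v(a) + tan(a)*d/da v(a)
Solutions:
 v(a) = C1/sin(a)


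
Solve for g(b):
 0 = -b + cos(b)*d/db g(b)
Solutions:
 g(b) = C1 + Integral(b/cos(b), b)


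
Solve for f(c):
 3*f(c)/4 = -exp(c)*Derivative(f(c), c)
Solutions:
 f(c) = C1*exp(3*exp(-c)/4)


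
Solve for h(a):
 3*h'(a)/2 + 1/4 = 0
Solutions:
 h(a) = C1 - a/6


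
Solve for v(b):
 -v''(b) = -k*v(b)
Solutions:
 v(b) = C1*exp(-b*sqrt(k)) + C2*exp(b*sqrt(k))


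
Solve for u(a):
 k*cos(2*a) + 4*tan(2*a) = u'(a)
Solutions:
 u(a) = C1 + k*sin(2*a)/2 - 2*log(cos(2*a))


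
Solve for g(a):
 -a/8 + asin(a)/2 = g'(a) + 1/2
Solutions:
 g(a) = C1 - a^2/16 + a*asin(a)/2 - a/2 + sqrt(1 - a^2)/2


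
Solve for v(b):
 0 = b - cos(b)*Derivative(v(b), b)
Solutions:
 v(b) = C1 + Integral(b/cos(b), b)


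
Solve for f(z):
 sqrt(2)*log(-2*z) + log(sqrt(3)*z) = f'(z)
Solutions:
 f(z) = C1 + z*(1 + sqrt(2))*log(z) + z*(-sqrt(2) - 1 + log(3)/2 + sqrt(2)*log(2) + sqrt(2)*I*pi)


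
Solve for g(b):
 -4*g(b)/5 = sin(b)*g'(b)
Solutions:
 g(b) = C1*(cos(b) + 1)^(2/5)/(cos(b) - 1)^(2/5)


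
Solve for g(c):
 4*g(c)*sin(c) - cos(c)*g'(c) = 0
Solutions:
 g(c) = C1/cos(c)^4


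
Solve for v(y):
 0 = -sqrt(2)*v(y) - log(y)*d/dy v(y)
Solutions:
 v(y) = C1*exp(-sqrt(2)*li(y))


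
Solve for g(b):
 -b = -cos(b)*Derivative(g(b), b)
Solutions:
 g(b) = C1 + Integral(b/cos(b), b)


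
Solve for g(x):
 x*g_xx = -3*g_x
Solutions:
 g(x) = C1 + C2/x^2


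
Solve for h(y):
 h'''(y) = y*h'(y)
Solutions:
 h(y) = C1 + Integral(C2*airyai(y) + C3*airybi(y), y)


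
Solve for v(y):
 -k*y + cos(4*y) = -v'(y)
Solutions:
 v(y) = C1 + k*y^2/2 - sin(4*y)/4


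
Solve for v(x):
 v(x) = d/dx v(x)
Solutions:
 v(x) = C1*exp(x)


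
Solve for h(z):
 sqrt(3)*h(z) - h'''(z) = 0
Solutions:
 h(z) = C3*exp(3^(1/6)*z) + (C1*sin(3^(2/3)*z/2) + C2*cos(3^(2/3)*z/2))*exp(-3^(1/6)*z/2)


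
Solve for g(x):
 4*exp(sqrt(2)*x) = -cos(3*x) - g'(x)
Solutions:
 g(x) = C1 - 2*sqrt(2)*exp(sqrt(2)*x) - sin(3*x)/3


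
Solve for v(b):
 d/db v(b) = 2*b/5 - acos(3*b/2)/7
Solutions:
 v(b) = C1 + b^2/5 - b*acos(3*b/2)/7 + sqrt(4 - 9*b^2)/21


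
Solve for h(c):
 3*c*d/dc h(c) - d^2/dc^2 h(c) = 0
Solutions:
 h(c) = C1 + C2*erfi(sqrt(6)*c/2)


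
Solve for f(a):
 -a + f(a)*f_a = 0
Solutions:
 f(a) = -sqrt(C1 + a^2)
 f(a) = sqrt(C1 + a^2)


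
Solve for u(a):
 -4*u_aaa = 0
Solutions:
 u(a) = C1 + C2*a + C3*a^2


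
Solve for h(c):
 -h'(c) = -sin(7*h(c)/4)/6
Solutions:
 -c/6 + 2*log(cos(7*h(c)/4) - 1)/7 - 2*log(cos(7*h(c)/4) + 1)/7 = C1


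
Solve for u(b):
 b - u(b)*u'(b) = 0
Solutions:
 u(b) = -sqrt(C1 + b^2)
 u(b) = sqrt(C1 + b^2)


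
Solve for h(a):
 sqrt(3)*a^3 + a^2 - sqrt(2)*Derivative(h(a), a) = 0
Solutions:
 h(a) = C1 + sqrt(6)*a^4/8 + sqrt(2)*a^3/6


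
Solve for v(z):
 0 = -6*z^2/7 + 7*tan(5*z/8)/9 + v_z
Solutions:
 v(z) = C1 + 2*z^3/7 + 56*log(cos(5*z/8))/45


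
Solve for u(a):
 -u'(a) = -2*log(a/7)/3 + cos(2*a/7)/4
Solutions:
 u(a) = C1 + 2*a*log(a)/3 - 2*a*log(7)/3 - 2*a/3 - 7*sin(2*a/7)/8


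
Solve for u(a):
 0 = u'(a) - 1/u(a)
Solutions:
 u(a) = -sqrt(C1 + 2*a)
 u(a) = sqrt(C1 + 2*a)


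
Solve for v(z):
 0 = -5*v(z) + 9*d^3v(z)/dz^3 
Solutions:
 v(z) = C3*exp(15^(1/3)*z/3) + (C1*sin(3^(5/6)*5^(1/3)*z/6) + C2*cos(3^(5/6)*5^(1/3)*z/6))*exp(-15^(1/3)*z/6)


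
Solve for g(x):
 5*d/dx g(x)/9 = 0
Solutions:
 g(x) = C1


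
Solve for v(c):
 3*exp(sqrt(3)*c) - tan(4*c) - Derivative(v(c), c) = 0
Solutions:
 v(c) = C1 + sqrt(3)*exp(sqrt(3)*c) + log(cos(4*c))/4


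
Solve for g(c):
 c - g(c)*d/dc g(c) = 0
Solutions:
 g(c) = -sqrt(C1 + c^2)
 g(c) = sqrt(C1 + c^2)


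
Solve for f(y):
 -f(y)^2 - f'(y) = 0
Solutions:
 f(y) = 1/(C1 + y)


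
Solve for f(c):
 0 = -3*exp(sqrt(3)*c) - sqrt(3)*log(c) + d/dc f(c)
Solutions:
 f(c) = C1 + sqrt(3)*c*log(c) - sqrt(3)*c + sqrt(3)*exp(sqrt(3)*c)


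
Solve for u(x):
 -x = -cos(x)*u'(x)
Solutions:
 u(x) = C1 + Integral(x/cos(x), x)


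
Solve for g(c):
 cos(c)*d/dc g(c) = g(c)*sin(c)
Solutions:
 g(c) = C1/cos(c)


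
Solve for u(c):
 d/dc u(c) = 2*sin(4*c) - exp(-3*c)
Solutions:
 u(c) = C1 - cos(4*c)/2 + exp(-3*c)/3


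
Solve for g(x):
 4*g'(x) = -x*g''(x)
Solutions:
 g(x) = C1 + C2/x^3


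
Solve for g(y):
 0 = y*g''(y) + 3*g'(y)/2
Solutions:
 g(y) = C1 + C2/sqrt(y)


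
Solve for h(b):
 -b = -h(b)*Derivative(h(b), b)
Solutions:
 h(b) = -sqrt(C1 + b^2)
 h(b) = sqrt(C1 + b^2)


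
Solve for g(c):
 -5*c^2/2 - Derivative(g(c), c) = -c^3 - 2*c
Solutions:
 g(c) = C1 + c^4/4 - 5*c^3/6 + c^2


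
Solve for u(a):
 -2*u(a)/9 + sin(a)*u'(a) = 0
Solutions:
 u(a) = C1*(cos(a) - 1)^(1/9)/(cos(a) + 1)^(1/9)


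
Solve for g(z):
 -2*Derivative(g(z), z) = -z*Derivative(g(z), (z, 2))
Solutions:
 g(z) = C1 + C2*z^3


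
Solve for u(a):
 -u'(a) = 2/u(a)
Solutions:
 u(a) = -sqrt(C1 - 4*a)
 u(a) = sqrt(C1 - 4*a)


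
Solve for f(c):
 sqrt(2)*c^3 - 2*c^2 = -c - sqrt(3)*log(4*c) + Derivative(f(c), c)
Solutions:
 f(c) = C1 + sqrt(2)*c^4/4 - 2*c^3/3 + c^2/2 + sqrt(3)*c*log(c) - sqrt(3)*c + 2*sqrt(3)*c*log(2)


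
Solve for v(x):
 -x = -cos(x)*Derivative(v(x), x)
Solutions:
 v(x) = C1 + Integral(x/cos(x), x)


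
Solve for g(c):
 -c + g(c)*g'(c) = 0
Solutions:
 g(c) = -sqrt(C1 + c^2)
 g(c) = sqrt(C1 + c^2)


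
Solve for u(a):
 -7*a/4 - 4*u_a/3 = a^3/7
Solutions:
 u(a) = C1 - 3*a^4/112 - 21*a^2/32


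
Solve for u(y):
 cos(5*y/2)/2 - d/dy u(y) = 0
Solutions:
 u(y) = C1 + sin(5*y/2)/5


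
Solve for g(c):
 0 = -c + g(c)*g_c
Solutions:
 g(c) = -sqrt(C1 + c^2)
 g(c) = sqrt(C1 + c^2)


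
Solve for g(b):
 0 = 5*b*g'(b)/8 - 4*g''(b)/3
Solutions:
 g(b) = C1 + C2*erfi(sqrt(15)*b/8)


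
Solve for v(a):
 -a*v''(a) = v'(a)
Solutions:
 v(a) = C1 + C2*log(a)


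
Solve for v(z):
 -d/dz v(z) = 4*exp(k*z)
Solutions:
 v(z) = C1 - 4*exp(k*z)/k


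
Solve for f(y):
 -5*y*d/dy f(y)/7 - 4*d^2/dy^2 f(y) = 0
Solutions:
 f(y) = C1 + C2*erf(sqrt(70)*y/28)


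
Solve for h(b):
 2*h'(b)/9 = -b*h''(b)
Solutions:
 h(b) = C1 + C2*b^(7/9)


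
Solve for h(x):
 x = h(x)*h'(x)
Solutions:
 h(x) = -sqrt(C1 + x^2)
 h(x) = sqrt(C1 + x^2)


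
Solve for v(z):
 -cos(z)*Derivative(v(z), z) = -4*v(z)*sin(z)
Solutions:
 v(z) = C1/cos(z)^4


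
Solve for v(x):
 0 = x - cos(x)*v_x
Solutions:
 v(x) = C1 + Integral(x/cos(x), x)


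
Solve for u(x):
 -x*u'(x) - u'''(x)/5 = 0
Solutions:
 u(x) = C1 + Integral(C2*airyai(-5^(1/3)*x) + C3*airybi(-5^(1/3)*x), x)


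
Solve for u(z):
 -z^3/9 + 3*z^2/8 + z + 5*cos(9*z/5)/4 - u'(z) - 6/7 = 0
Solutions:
 u(z) = C1 - z^4/36 + z^3/8 + z^2/2 - 6*z/7 + 25*sin(9*z/5)/36


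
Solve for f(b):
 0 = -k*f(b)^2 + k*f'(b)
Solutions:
 f(b) = -1/(C1 + b)


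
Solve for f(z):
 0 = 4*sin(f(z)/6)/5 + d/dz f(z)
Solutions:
 4*z/5 + 3*log(cos(f(z)/6) - 1) - 3*log(cos(f(z)/6) + 1) = C1


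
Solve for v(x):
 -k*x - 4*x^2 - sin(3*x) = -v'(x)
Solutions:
 v(x) = C1 + k*x^2/2 + 4*x^3/3 - cos(3*x)/3


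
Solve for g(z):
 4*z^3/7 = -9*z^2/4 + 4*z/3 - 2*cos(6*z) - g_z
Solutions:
 g(z) = C1 - z^4/7 - 3*z^3/4 + 2*z^2/3 - sin(6*z)/3


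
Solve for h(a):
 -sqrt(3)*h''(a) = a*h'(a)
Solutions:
 h(a) = C1 + C2*erf(sqrt(2)*3^(3/4)*a/6)


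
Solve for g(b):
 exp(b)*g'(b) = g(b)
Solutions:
 g(b) = C1*exp(-exp(-b))


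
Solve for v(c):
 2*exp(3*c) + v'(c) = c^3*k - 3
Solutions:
 v(c) = C1 + c^4*k/4 - 3*c - 2*exp(3*c)/3


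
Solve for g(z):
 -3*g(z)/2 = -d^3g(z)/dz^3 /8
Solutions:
 g(z) = C3*exp(12^(1/3)*z) + (C1*sin(2^(2/3)*3^(5/6)*z/2) + C2*cos(2^(2/3)*3^(5/6)*z/2))*exp(-12^(1/3)*z/2)


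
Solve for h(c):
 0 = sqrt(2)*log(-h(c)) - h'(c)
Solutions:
 -li(-h(c)) = C1 + sqrt(2)*c


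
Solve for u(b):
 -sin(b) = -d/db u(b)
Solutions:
 u(b) = C1 - cos(b)


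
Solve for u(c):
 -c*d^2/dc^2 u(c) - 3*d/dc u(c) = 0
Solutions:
 u(c) = C1 + C2/c^2


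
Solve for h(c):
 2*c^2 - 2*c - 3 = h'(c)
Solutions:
 h(c) = C1 + 2*c^3/3 - c^2 - 3*c


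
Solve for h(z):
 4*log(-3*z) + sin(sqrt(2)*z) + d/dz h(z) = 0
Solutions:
 h(z) = C1 - 4*z*log(-z) - 4*z*log(3) + 4*z + sqrt(2)*cos(sqrt(2)*z)/2


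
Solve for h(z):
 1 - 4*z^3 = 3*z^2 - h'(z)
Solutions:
 h(z) = C1 + z^4 + z^3 - z


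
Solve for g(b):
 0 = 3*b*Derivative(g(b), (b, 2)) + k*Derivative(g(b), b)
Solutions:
 g(b) = C1 + b^(1 - re(k)/3)*(C2*sin(log(b)*Abs(im(k))/3) + C3*cos(log(b)*im(k)/3))


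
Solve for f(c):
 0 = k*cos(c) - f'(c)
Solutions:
 f(c) = C1 + k*sin(c)


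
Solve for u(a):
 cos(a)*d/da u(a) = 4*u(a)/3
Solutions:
 u(a) = C1*(sin(a) + 1)^(2/3)/(sin(a) - 1)^(2/3)


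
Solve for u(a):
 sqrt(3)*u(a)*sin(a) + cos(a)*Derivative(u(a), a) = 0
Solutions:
 u(a) = C1*cos(a)^(sqrt(3))


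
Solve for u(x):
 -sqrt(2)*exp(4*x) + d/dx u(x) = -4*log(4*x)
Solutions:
 u(x) = C1 - 4*x*log(x) + 4*x*(1 - 2*log(2)) + sqrt(2)*exp(4*x)/4


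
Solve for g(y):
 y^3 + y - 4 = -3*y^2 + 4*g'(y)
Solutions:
 g(y) = C1 + y^4/16 + y^3/4 + y^2/8 - y


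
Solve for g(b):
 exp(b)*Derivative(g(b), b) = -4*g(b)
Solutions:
 g(b) = C1*exp(4*exp(-b))


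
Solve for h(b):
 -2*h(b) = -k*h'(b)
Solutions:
 h(b) = C1*exp(2*b/k)


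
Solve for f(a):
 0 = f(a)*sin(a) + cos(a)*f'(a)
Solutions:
 f(a) = C1*cos(a)


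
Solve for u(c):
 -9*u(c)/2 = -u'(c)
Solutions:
 u(c) = C1*exp(9*c/2)


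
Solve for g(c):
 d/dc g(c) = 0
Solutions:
 g(c) = C1


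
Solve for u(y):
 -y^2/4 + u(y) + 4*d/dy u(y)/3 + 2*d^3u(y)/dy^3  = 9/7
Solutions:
 u(y) = C1*exp(-2^(1/3)*y*(-(27 + sqrt(857))^(1/3) + 4*2^(1/3)/(27 + sqrt(857))^(1/3))/12)*sin(2^(1/3)*sqrt(3)*y*(4*2^(1/3)/(27 + sqrt(857))^(1/3) + (27 + sqrt(857))^(1/3))/12) + C2*exp(-2^(1/3)*y*(-(27 + sqrt(857))^(1/3) + 4*2^(1/3)/(27 + sqrt(857))^(1/3))/12)*cos(2^(1/3)*sqrt(3)*y*(4*2^(1/3)/(27 + sqrt(857))^(1/3) + (27 + sqrt(857))^(1/3))/12) + C3*exp(2^(1/3)*y*(-(27 + sqrt(857))^(1/3) + 4*2^(1/3)/(27 + sqrt(857))^(1/3))/6) + y^2/4 - 2*y/3 + 137/63


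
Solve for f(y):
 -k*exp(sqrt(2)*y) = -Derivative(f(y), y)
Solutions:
 f(y) = C1 + sqrt(2)*k*exp(sqrt(2)*y)/2


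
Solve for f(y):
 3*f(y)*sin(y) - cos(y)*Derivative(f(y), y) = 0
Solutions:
 f(y) = C1/cos(y)^3


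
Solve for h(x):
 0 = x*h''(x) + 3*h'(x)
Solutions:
 h(x) = C1 + C2/x^2


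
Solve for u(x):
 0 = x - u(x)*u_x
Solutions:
 u(x) = -sqrt(C1 + x^2)
 u(x) = sqrt(C1 + x^2)


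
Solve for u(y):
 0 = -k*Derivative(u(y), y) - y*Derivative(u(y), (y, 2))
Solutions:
 u(y) = C1 + y^(1 - re(k))*(C2*sin(log(y)*Abs(im(k))) + C3*cos(log(y)*im(k)))


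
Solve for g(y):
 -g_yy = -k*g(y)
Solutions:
 g(y) = C1*exp(-sqrt(k)*y) + C2*exp(sqrt(k)*y)


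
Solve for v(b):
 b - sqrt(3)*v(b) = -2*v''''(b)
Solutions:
 v(b) = C1*exp(-2^(3/4)*3^(1/8)*b/2) + C2*exp(2^(3/4)*3^(1/8)*b/2) + C3*sin(2^(3/4)*3^(1/8)*b/2) + C4*cos(2^(3/4)*3^(1/8)*b/2) + sqrt(3)*b/3


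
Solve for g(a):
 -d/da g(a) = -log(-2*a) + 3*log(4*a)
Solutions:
 g(a) = C1 - 2*a*log(a) + a*(-5*log(2) + 2 + I*pi)


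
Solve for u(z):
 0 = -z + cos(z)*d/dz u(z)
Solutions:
 u(z) = C1 + Integral(z/cos(z), z)


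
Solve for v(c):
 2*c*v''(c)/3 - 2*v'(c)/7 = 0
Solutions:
 v(c) = C1 + C2*c^(10/7)


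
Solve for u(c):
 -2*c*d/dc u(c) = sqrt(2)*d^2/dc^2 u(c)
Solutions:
 u(c) = C1 + C2*erf(2^(3/4)*c/2)


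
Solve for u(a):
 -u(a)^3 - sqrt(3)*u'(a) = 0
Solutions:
 u(a) = -sqrt(6)*sqrt(-1/(C1 - sqrt(3)*a))/2
 u(a) = sqrt(6)*sqrt(-1/(C1 - sqrt(3)*a))/2


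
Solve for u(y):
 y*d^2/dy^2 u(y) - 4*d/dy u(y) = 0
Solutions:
 u(y) = C1 + C2*y^5


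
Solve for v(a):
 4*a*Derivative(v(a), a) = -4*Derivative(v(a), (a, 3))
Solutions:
 v(a) = C1 + Integral(C2*airyai(-a) + C3*airybi(-a), a)


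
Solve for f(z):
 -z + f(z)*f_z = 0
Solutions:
 f(z) = -sqrt(C1 + z^2)
 f(z) = sqrt(C1 + z^2)


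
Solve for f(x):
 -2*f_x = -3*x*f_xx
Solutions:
 f(x) = C1 + C2*x^(5/3)


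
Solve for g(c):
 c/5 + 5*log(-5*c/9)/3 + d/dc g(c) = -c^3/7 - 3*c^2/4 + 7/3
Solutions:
 g(c) = C1 - c^4/28 - c^3/4 - c^2/10 - 5*c*log(-c)/3 + c*(-5*log(5)/3 + 10*log(3)/3 + 4)


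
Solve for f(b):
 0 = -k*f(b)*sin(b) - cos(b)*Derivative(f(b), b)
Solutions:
 f(b) = C1*exp(k*log(cos(b)))


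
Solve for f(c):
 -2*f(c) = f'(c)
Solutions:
 f(c) = C1*exp(-2*c)


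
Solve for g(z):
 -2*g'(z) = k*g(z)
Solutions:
 g(z) = C1*exp(-k*z/2)


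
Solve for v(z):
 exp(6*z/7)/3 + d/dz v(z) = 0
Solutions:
 v(z) = C1 - 7*exp(6*z/7)/18


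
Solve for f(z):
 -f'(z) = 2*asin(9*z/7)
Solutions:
 f(z) = C1 - 2*z*asin(9*z/7) - 2*sqrt(49 - 81*z^2)/9


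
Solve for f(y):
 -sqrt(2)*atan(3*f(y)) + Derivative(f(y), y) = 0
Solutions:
 Integral(1/atan(3*_y), (_y, f(y))) = C1 + sqrt(2)*y


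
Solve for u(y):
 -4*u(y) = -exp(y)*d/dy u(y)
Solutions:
 u(y) = C1*exp(-4*exp(-y))


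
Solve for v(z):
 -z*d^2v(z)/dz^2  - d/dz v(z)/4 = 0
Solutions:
 v(z) = C1 + C2*z^(3/4)


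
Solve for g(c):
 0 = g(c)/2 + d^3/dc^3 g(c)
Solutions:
 g(c) = C3*exp(-2^(2/3)*c/2) + (C1*sin(2^(2/3)*sqrt(3)*c/4) + C2*cos(2^(2/3)*sqrt(3)*c/4))*exp(2^(2/3)*c/4)


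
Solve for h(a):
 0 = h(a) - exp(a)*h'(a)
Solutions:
 h(a) = C1*exp(-exp(-a))


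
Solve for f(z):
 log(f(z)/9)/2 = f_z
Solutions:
 2*Integral(1/(-log(_y) + 2*log(3)), (_y, f(z))) = C1 - z


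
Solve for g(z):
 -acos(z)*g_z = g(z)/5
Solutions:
 g(z) = C1*exp(-Integral(1/acos(z), z)/5)


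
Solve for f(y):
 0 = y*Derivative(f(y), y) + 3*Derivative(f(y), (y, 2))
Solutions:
 f(y) = C1 + C2*erf(sqrt(6)*y/6)


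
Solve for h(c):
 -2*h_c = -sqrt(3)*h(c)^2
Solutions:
 h(c) = -2/(C1 + sqrt(3)*c)


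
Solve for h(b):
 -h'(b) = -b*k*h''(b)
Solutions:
 h(b) = C1 + b^(((re(k) + 1)*re(k) + im(k)^2)/(re(k)^2 + im(k)^2))*(C2*sin(log(b)*Abs(im(k))/(re(k)^2 + im(k)^2)) + C3*cos(log(b)*im(k)/(re(k)^2 + im(k)^2)))


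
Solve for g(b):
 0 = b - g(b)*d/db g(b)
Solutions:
 g(b) = -sqrt(C1 + b^2)
 g(b) = sqrt(C1 + b^2)


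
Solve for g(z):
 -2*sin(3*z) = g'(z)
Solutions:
 g(z) = C1 + 2*cos(3*z)/3


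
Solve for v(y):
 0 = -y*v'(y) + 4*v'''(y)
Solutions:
 v(y) = C1 + Integral(C2*airyai(2^(1/3)*y/2) + C3*airybi(2^(1/3)*y/2), y)


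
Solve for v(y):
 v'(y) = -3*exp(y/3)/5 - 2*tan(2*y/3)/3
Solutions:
 v(y) = C1 - 9*exp(y/3)/5 + log(cos(2*y/3))


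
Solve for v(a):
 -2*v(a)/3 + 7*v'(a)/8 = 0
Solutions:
 v(a) = C1*exp(16*a/21)


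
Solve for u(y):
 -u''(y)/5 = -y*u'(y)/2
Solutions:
 u(y) = C1 + C2*erfi(sqrt(5)*y/2)


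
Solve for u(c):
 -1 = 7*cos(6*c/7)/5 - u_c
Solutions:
 u(c) = C1 + c + 49*sin(6*c/7)/30


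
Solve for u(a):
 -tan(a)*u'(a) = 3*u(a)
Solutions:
 u(a) = C1/sin(a)^3


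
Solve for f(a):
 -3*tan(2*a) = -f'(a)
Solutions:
 f(a) = C1 - 3*log(cos(2*a))/2


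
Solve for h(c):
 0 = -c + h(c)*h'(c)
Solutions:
 h(c) = -sqrt(C1 + c^2)
 h(c) = sqrt(C1 + c^2)


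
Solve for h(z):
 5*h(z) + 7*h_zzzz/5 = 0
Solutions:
 h(z) = (C1*sin(sqrt(10)*7^(3/4)*z/14) + C2*cos(sqrt(10)*7^(3/4)*z/14))*exp(-sqrt(10)*7^(3/4)*z/14) + (C3*sin(sqrt(10)*7^(3/4)*z/14) + C4*cos(sqrt(10)*7^(3/4)*z/14))*exp(sqrt(10)*7^(3/4)*z/14)


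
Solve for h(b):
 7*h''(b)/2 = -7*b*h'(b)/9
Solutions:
 h(b) = C1 + C2*erf(b/3)
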